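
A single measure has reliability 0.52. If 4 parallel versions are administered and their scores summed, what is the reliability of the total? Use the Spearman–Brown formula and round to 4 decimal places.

0.8125

ρ_k = kρ / (1 + (k−1)ρ) = 4·0.52 / (1 + 3·0.52) = 2.080 / 2.560 = 0.8125.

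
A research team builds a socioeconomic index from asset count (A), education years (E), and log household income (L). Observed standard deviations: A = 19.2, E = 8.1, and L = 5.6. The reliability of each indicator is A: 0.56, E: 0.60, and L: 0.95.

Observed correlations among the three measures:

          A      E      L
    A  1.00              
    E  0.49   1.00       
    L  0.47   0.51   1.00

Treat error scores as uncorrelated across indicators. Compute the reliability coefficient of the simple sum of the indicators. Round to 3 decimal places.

Var(A+E+L) = 19.2² + 8.1² + 5.6² + 2·[19.2·8.1·0.49 + 19.2·5.6·0.47 + 8.1·5.6·0.51] = 465.61 + 299.746 = 765.356.
Under uncorrelated errors the observed covariances equal the true-score covariances, so only the own-variance terms attenuate.
True-score variance = [19.2²·0.56 + 8.1²·0.60 + 5.6²·0.95] + 299.746 = 275.596 + 299.746 = 575.342.
Reliability = 575.342 / 765.356 = 0.752.

0.752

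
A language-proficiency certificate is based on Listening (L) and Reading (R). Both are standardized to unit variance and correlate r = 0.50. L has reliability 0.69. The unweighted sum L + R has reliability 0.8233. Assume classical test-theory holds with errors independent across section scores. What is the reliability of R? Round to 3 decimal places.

Var(L+R) = 2 + 2·0.50 = 3.000.
True-score variance = ρ_L + ρ_R + 2·0.50, so 0.8233 = (0.69 + ρ_R + 1.00) / 3.000.
ρ_R = 0.8233·3.000 − 0.69 − 1.00 = 0.780.

0.780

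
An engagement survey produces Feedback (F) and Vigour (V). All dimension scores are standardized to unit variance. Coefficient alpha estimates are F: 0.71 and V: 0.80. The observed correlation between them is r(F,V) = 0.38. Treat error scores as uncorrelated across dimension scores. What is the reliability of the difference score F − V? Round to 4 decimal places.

0.6048

Var(F−V) = 1 + 1 − 2·0.38 = 2 − 0.76 = 1.24.
Under uncorrelated errors the observed covariances equal the true-score covariances, so only the own-variance terms attenuate.
True-score variance = [0.71 + 0.80] − 0.76 = 1.51 − 0.76 = 0.75.
Reliability = 0.75 / 1.24 = 0.6048.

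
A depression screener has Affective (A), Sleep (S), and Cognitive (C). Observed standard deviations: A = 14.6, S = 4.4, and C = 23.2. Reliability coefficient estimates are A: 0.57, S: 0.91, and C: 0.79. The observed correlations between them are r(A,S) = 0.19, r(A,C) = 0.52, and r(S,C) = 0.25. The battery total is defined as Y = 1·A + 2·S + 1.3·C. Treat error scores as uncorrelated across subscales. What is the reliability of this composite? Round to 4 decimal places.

Var(Y) = 14.6² + 2²·4.4² + 1.3²·23.2² + 2·[2·14.6·4.4·0.19 + 1.3·14.6·23.2·0.52 + 2.6·4.4·23.2·0.25] = 1200.23 + 639.476 = 1839.7.
Under uncorrelated errors the observed covariances equal the true-score covariances, so only the own-variance terms attenuate.
True-score variance = [14.6²·0.57 + 2²·4.4²·0.91 + 1.3²·23.2²·0.79] + 639.476 = 910.576 + 639.476 = 1550.05.
Reliability = 1550.05 / 1839.7 = 0.8426.

0.8426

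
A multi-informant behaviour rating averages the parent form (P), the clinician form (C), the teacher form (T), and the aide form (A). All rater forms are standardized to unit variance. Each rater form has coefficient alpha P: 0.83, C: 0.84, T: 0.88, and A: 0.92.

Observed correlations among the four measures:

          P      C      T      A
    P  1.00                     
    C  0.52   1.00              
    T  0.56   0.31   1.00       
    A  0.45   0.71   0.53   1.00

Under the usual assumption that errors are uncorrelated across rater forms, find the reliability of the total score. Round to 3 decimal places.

0.948

Var(P+C+T+A) = 4 + 2·[0.52 + 0.56 + 0.45 + 0.31 + 0.71 + 0.53] = 4 + 6.16 = 10.16.
Because errors are independent across components, Cov(Tᵢ,Tⱼ) = Cov(Xᵢ,Xⱼ); the off-diagonal part of the true-score variance is the same as above.
True-score variance = [0.83 + 0.84 + 0.88 + 0.92] + 6.16 = 3.47 + 6.16 = 9.63.
Reliability = 9.63 / 10.16 = 0.948.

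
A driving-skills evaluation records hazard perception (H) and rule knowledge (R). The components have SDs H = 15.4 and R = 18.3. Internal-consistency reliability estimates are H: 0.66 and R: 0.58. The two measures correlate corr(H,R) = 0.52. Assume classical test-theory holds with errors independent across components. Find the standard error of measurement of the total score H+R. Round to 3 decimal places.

14.876

Var(total) = 572.05 + 293.093 = 865.143.
True-score variance = 350.762 + 293.093 = 643.855, so reliability = 0.7442.
Error variance = 865.143 − 643.855 = 221.288; SEM = √221.288 = 14.876.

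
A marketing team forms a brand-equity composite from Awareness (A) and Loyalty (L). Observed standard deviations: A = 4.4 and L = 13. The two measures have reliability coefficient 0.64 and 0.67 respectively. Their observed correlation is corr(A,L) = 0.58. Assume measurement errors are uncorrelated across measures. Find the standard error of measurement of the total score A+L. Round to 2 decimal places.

7.92

Var(total) = 188.36 + 66.352 = 254.712.
True-score variance = 125.62 + 66.352 = 191.972, so reliability = 0.7537.
Error variance = 254.712 − 191.972 = 62.7396; SEM = √62.7396 = 7.92.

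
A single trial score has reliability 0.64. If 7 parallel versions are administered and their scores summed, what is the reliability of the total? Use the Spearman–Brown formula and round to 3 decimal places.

0.926

ρ_k = kρ / (1 + (k−1)ρ) = 7·0.64 / (1 + 6·0.64) = 4.480 / 4.840 = 0.926.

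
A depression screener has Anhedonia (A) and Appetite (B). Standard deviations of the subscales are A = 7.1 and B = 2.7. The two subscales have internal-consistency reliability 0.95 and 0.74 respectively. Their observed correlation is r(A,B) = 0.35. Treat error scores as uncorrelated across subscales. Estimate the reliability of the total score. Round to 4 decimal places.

Var(A+B) = 7.1² + 2.7² + 2·[7.1·2.7·0.35] = 57.7 + 13.419 = 71.119.
Because errors are independent across components, Cov(Tᵢ,Tⱼ) = Cov(Xᵢ,Xⱼ); the off-diagonal part of the true-score variance is the same as above.
True-score variance = [7.1²·0.95 + 2.7²·0.74] + 13.419 = 53.2841 + 13.419 = 66.7031.
Reliability = 66.7031 / 71.119 = 0.9379.

0.9379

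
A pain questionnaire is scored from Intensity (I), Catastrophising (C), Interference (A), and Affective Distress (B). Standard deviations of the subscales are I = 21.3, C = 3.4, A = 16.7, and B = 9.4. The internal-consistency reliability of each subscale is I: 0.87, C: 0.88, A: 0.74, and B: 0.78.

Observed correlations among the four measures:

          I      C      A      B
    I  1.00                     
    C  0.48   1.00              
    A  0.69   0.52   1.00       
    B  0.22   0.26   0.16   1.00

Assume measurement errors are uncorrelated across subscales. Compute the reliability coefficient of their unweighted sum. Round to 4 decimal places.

0.9052

Var(I+C+A+B) = 21.3² + 3.4² + 16.7² + 9.4² + 2·[21.3·3.4·0.48 + 21.3·16.7·0.69 + 21.3·9.4·0.22 + 3.4·16.7·0.52 + 3.4·9.4·0.26 + 16.7·9.4·0.16] = 832.5 + 774.404 = 1606.9.
Because errors are independent across components, Cov(Tᵢ,Tⱼ) = Cov(Xᵢ,Xⱼ); the off-diagonal part of the true-score variance is the same as above.
True-score variance = [21.3²·0.87 + 3.4²·0.88 + 16.7²·0.74 + 9.4²·0.78] + 774.404 = 680.183 + 774.404 = 1454.59.
Reliability = 1454.59 / 1606.9 = 0.9052.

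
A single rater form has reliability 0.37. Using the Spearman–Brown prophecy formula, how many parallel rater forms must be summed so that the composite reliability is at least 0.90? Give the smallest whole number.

k ≥ ρ*(1−ρ₁)/(ρ₁(1−ρ*)) = 0.90·0.63 / (0.37·0.10) = 15.324.
Smallest integer k = 16.

16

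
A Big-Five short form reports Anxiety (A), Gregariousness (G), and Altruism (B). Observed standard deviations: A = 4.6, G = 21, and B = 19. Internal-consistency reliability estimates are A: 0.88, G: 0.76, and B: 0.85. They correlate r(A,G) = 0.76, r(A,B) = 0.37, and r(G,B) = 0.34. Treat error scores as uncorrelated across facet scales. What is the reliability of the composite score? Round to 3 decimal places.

Var(A+G+B) = 4.6² + 21² + 19² + 2·[4.6·21·0.76 + 4.6·19·0.37 + 21·19·0.34] = 823.16 + 482.828 = 1305.99.
Under uncorrelated errors the observed covariances equal the true-score covariances, so only the own-variance terms attenuate.
True-score variance = [4.6²·0.88 + 21²·0.76 + 19²·0.85] + 482.828 = 660.631 + 482.828 = 1143.46.
Reliability = 1143.46 / 1305.99 = 0.876.

0.876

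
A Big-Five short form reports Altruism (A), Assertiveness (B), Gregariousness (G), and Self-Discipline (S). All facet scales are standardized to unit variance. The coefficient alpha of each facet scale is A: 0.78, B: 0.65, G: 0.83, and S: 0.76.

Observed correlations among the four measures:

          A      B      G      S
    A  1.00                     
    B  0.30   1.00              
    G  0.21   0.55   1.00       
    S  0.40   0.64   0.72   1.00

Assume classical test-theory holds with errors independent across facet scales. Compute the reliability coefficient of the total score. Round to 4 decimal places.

Var(A+B+G+S) = 4 + 2·[0.30 + 0.21 + 0.40 + 0.55 + 0.64 + 0.72] = 4 + 5.64 = 9.64.
With uncorrelated errors the cross-covariances are all true-score covariance, so they carry over unchanged; only the diagonal terms shrink to ρᵢσᵢ².
True-score variance = [0.78 + 0.65 + 0.83 + 0.76] + 5.64 = 3.02 + 5.64 = 8.66.
Reliability = 8.66 / 9.64 = 0.8983.

0.8983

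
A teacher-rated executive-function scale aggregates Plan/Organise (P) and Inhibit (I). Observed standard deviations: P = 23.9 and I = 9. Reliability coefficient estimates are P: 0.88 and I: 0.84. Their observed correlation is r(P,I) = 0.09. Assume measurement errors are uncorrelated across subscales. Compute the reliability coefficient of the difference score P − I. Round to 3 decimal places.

0.867

Var(P−I) = 23.9² + 9² − 2·23.9·9·0.09 = 652.21 − 38.718 = 613.492.
With uncorrelated errors the cross-covariances are all true-score covariance, so they carry over unchanged; only the diagonal terms shrink to ρᵢσᵢ².
True-score variance = [23.9²·0.88 + 9²·0.84] − 38.718 = 570.705 − 38.718 = 531.987.
Reliability = 531.987 / 613.492 = 0.867.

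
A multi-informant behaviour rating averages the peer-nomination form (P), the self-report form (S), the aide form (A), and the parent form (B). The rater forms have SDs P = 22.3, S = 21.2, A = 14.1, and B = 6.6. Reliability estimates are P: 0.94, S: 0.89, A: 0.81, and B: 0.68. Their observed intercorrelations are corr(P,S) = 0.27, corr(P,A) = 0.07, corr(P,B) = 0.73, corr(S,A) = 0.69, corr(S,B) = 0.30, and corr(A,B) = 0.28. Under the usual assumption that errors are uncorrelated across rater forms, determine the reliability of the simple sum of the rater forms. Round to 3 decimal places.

0.942

Var(P+S+A+B) = 22.3² + 21.2² + 14.1² + 6.6² + 2·[22.3·21.2·0.27 + 22.3·14.1·0.07 + 22.3·6.6·0.73 + 21.2·14.1·0.69 + 21.2·6.6·0.30 + 14.1·6.6·0.28] = 1189.1 + 1062.77 = 2251.87.
Under uncorrelated errors the observed covariances equal the true-score covariances, so only the own-variance terms attenuate.
True-score variance = [22.3²·0.94 + 21.2²·0.89 + 14.1²·0.81 + 6.6²·0.68] + 1062.77 = 1058.11 + 1062.77 = 2120.88.
Reliability = 2120.88 / 2251.87 = 0.942.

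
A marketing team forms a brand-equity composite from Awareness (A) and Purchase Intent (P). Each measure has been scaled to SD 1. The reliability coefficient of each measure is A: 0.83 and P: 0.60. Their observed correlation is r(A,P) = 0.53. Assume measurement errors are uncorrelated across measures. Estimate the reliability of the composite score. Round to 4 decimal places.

Var(A+P) = 2 + 2·[0.53] = 2 + 1.06 = 3.06.
Because errors are independent across components, Cov(Tᵢ,Tⱼ) = Cov(Xᵢ,Xⱼ); the off-diagonal part of the true-score variance is the same as above.
True-score variance = [0.83 + 0.60] + 1.06 = 1.43 + 1.06 = 2.49.
Reliability = 2.49 / 3.06 = 0.8137.

0.8137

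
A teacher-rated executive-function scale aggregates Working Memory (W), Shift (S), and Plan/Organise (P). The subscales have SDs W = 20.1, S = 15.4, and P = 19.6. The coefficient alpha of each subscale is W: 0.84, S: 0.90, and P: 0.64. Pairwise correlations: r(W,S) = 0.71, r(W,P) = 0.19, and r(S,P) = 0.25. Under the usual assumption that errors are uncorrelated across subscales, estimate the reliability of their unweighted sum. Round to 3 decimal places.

0.872

Var(W+S+P) = 20.1² + 15.4² + 19.6² + 2·[20.1·15.4·0.71 + 20.1·19.6·0.19 + 15.4·19.6·0.25] = 1025.33 + 740.172 = 1765.5.
Because errors are independent across components, Cov(Tᵢ,Tⱼ) = Cov(Xᵢ,Xⱼ); the off-diagonal part of the true-score variance is the same as above.
True-score variance = [20.1²·0.84 + 15.4²·0.90 + 19.6²·0.64] + 740.172 = 798.675 + 740.172 = 1538.85.
Reliability = 1538.85 / 1765.5 = 0.872.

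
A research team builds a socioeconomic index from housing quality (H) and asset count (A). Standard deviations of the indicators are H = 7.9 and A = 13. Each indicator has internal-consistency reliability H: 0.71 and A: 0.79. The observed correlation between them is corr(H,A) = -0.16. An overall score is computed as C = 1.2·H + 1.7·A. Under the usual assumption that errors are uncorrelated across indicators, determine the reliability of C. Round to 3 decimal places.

0.748

Var(C) = 1.2²·7.9² + 1.7²·13² + 2·[2.04·7.9·13·(-0.16)] = 578.28 − 67.0426 = 511.238.
Under uncorrelated errors the observed covariances equal the true-score covariances, so only the own-variance terms attenuate.
True-score variance = [1.2²·7.9²·0.71 + 1.7²·13²·0.79] − 67.0426 = 449.652 − 67.0426 = 382.609.
Reliability = 382.609 / 511.238 = 0.748.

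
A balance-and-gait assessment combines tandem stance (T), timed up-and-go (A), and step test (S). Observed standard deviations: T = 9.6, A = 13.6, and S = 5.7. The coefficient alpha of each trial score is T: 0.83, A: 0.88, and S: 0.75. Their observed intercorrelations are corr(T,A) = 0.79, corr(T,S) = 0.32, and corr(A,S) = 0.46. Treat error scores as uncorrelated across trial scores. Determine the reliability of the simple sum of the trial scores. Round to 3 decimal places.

0.926

Var(T+A+S) = 9.6² + 13.6² + 5.7² + 2·[9.6·13.6·0.79 + 9.6·5.7·0.32 + 13.6·5.7·0.46] = 309.61 + 312.624 = 622.234.
Under uncorrelated errors the observed covariances equal the true-score covariances, so only the own-variance terms attenuate.
True-score variance = [9.6²·0.83 + 13.6²·0.88 + 5.7²·0.75] + 312.624 = 263.625 + 312.624 = 576.249.
Reliability = 576.249 / 622.234 = 0.926.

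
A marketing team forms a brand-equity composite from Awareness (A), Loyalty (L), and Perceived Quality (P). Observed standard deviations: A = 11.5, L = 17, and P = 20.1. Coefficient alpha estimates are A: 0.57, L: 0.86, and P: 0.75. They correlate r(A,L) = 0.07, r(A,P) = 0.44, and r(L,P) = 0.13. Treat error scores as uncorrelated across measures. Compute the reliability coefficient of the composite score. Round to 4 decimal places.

0.8268

Var(A+L+P) = 11.5² + 17² + 20.1² + 2·[11.5·17·0.07 + 11.5·20.1·0.44 + 17·20.1·0.13] = 825.26 + 319.624 = 1144.88.
With uncorrelated errors the cross-covariances are all true-score covariance, so they carry over unchanged; only the diagonal terms shrink to ρᵢσᵢ².
True-score variance = [11.5²·0.57 + 17²·0.86 + 20.1²·0.75] + 319.624 = 626.93 + 319.624 = 946.554.
Reliability = 946.554 / 1144.88 = 0.8268.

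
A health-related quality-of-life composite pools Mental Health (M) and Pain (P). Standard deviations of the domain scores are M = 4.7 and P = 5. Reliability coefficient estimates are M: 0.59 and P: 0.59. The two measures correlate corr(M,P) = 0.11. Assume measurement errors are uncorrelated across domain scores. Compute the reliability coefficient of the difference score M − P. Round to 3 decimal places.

0.539

Var(M−P) = 4.7² + 5² − 2·4.7·5·0.11 = 47.09 − 5.17 = 41.92.
Under uncorrelated errors the observed covariances equal the true-score covariances, so only the own-variance terms attenuate.
True-score variance = [4.7²·0.59 + 5²·0.59] − 5.17 = 27.7831 − 5.17 = 22.6131.
Reliability = 22.6131 / 41.92 = 0.539.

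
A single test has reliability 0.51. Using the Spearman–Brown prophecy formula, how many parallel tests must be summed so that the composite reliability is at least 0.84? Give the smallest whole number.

k ≥ ρ*(1−ρ₁)/(ρ₁(1−ρ*)) = 0.84·0.49 / (0.51·0.16) = 5.044.
Smallest integer k = 6.

6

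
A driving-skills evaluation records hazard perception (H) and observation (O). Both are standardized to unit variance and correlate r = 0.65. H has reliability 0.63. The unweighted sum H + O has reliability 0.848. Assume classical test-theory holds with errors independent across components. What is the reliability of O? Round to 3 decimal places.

Var(H+O) = 2 + 2·0.65 = 3.300.
True-score variance = ρ_H + ρ_O + 2·0.65, so 0.848 = (0.63 + ρ_O + 1.30) / 3.300.
ρ_O = 0.848·3.300 − 0.63 − 1.30 = 0.868.

0.868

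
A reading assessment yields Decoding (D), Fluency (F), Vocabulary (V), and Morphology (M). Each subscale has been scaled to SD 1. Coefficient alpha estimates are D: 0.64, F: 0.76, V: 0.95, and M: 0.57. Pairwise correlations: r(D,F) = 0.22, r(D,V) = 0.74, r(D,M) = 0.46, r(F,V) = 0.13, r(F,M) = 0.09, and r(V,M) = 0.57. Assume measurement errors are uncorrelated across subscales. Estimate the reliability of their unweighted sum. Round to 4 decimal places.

Var(D+F+V+M) = 4 + 2·[0.22 + 0.74 + 0.46 + 0.13 + 0.09 + 0.57] = 4 + 4.42 = 8.42.
Because errors are independent across components, Cov(Tᵢ,Tⱼ) = Cov(Xᵢ,Xⱼ); the off-diagonal part of the true-score variance is the same as above.
True-score variance = [0.64 + 0.76 + 0.95 + 0.57] + 4.42 = 2.92 + 4.42 = 7.34.
Reliability = 7.34 / 8.42 = 0.8717.

0.8717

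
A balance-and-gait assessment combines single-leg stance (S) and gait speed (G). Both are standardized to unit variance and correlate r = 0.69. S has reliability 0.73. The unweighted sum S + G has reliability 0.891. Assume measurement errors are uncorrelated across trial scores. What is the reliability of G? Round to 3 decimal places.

0.902

Var(S+G) = 2 + 2·0.69 = 3.380.
True-score variance = ρ_S + ρ_G + 2·0.69, so 0.891 = (0.73 + ρ_G + 1.38) / 3.380.
ρ_G = 0.891·3.380 − 0.73 − 1.38 = 0.902.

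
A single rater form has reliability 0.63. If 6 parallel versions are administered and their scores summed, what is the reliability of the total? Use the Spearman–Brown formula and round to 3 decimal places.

0.911

ρ_k = kρ / (1 + (k−1)ρ) = 6·0.63 / (1 + 5·0.63) = 3.780 / 4.150 = 0.911.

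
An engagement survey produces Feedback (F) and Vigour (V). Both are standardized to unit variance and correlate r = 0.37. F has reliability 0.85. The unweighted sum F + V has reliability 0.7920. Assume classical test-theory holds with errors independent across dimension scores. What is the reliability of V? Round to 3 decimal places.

0.580

Var(F+V) = 2 + 2·0.37 = 2.740.
True-score variance = ρ_F + ρ_V + 2·0.37, so 0.7920 = (0.85 + ρ_V + 0.74) / 2.740.
ρ_V = 0.7920·2.740 − 0.85 − 0.74 = 0.580.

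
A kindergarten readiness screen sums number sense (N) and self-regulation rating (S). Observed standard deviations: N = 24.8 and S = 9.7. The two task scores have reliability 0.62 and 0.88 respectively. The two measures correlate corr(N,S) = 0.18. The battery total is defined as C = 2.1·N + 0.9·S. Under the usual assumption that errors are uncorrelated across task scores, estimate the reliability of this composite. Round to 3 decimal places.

0.648

Var(C) = 2.1²·24.8² + 0.9²·9.7² + 2·[1.89·24.8·9.7·0.18] = 2788.54 + 163.677 = 2952.22.
With uncorrelated errors the cross-covariances are all true-score covariance, so they carry over unchanged; only the diagonal terms shrink to ρᵢσᵢ².
True-score variance = [2.1²·24.8²·0.62 + 0.9²·9.7²·0.88] + 163.677 = 1748.71 + 163.677 = 1912.39.
Reliability = 1912.39 / 2952.22 = 0.648.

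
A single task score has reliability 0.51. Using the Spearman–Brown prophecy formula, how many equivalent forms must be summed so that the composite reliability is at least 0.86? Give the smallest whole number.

k ≥ ρ*(1−ρ₁)/(ρ₁(1−ρ*)) = 0.86·0.49 / (0.51·0.14) = 5.902.
Smallest integer k = 6.

6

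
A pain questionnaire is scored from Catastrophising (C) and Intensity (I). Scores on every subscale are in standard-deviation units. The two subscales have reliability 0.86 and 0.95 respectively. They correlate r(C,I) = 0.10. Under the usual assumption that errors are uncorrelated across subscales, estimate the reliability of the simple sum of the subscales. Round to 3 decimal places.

0.914

Var(C+I) = 2 + 2·[0.10] = 2 + 0.2 = 2.2.
Under uncorrelated errors the observed covariances equal the true-score covariances, so only the own-variance terms attenuate.
True-score variance = [0.86 + 0.95] + 0.2 = 1.81 + 0.2 = 2.01.
Reliability = 2.01 / 2.2 = 0.914.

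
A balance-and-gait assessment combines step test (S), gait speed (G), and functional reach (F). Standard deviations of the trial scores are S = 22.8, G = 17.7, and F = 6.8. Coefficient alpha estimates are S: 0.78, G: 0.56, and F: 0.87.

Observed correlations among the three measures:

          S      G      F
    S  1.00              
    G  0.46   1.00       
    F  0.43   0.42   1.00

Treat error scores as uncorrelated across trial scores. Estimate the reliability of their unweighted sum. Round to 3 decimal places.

Var(S+G+F) = 22.8² + 17.7² + 6.8² + 2·[22.8·17.7·0.46 + 22.8·6.8·0.43 + 17.7·6.8·0.42] = 879.37 + 605.712 = 1485.08.
Under uncorrelated errors the observed covariances equal the true-score covariances, so only the own-variance terms attenuate.
True-score variance = [22.8²·0.78 + 17.7²·0.56 + 6.8²·0.87] + 605.712 = 621.146 + 605.712 = 1226.86.
Reliability = 1226.86 / 1485.08 = 0.826.

0.826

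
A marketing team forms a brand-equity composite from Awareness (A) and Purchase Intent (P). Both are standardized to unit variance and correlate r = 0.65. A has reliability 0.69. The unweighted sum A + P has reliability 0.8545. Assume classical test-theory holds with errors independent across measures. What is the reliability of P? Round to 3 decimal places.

Var(A+P) = 2 + 2·0.65 = 3.300.
True-score variance = ρ_A + ρ_P + 2·0.65, so 0.8545 = (0.69 + ρ_P + 1.30) / 3.300.
ρ_P = 0.8545·3.300 − 0.69 − 1.30 = 0.830.

0.830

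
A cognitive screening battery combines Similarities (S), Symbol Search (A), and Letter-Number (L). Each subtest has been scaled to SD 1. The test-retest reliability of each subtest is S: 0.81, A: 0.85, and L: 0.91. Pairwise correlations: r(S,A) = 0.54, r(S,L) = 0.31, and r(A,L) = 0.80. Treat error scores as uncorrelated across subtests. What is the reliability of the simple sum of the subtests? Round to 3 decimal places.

Var(S+A+L) = 3 + 2·[0.54 + 0.31 + 0.80] = 3 + 3.3 = 6.3.
Under uncorrelated errors the observed covariances equal the true-score covariances, so only the own-variance terms attenuate.
True-score variance = [0.81 + 0.85 + 0.91] + 3.3 = 2.57 + 3.3 = 5.87.
Reliability = 5.87 / 6.3 = 0.932.

0.932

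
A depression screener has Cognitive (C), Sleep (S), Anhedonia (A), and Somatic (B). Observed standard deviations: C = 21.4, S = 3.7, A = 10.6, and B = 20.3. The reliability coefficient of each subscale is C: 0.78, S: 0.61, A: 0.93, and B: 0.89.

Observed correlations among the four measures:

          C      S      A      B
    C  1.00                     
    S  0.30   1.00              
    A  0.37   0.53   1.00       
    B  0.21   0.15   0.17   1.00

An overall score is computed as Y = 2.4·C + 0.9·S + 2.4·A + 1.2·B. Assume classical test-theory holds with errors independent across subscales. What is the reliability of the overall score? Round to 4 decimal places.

Var(Y) = 2.4²·21.4² + 0.9²·3.7² + 2.4²·10.6² + 1.2²·20.3² + 2·[2.16·21.4·3.7·0.30 + 5.76·21.4·10.6·0.37 + 2.88·21.4·20.3·0.21 + 2.16·3.7·10.6·0.53 + 1.08·3.7·20.3·0.15 + 2.88·10.6·20.3·0.17] = 3889.54 + 1919.81 = 5809.35.
Because errors are independent across components, Cov(Tᵢ,Tⱼ) = Cov(Xᵢ,Xⱼ); the off-diagonal part of the true-score variance is the same as above.
True-score variance = [2.4²·21.4²·0.78 + 0.9²·3.7²·0.61 + 2.4²·10.6²·0.93 + 1.2²·20.3²·0.89] + 1919.81 = 3194.31 + 1919.81 = 5114.12.
Reliability = 5114.12 / 5809.35 = 0.8803.

0.8803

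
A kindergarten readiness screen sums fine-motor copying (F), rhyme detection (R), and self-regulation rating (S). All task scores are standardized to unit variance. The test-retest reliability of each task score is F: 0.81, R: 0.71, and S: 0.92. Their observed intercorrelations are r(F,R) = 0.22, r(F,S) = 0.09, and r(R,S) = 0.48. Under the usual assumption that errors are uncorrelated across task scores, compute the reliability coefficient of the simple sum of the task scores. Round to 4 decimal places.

Var(F+R+S) = 3 + 2·[0.22 + 0.09 + 0.48] = 3 + 1.58 = 4.58.
Because errors are independent across components, Cov(Tᵢ,Tⱼ) = Cov(Xᵢ,Xⱼ); the off-diagonal part of the true-score variance is the same as above.
True-score variance = [0.81 + 0.71 + 0.92] + 1.58 = 2.44 + 1.58 = 4.02.
Reliability = 4.02 / 4.58 = 0.8777.

0.8777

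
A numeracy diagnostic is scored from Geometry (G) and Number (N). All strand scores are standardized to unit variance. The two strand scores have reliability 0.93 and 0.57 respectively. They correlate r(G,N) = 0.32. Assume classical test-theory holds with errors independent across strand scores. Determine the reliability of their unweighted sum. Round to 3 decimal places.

0.811

Var(G+N) = 2 + 2·[0.32] = 2 + 0.64 = 2.64.
With uncorrelated errors the cross-covariances are all true-score covariance, so they carry over unchanged; only the diagonal terms shrink to ρᵢσᵢ².
True-score variance = [0.93 + 0.57] + 0.64 = 1.5 + 0.64 = 2.14.
Reliability = 2.14 / 2.64 = 0.811.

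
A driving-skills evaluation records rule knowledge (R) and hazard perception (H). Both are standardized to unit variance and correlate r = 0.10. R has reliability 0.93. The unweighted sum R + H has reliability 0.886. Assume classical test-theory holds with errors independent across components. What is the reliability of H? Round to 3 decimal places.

0.819

Var(R+H) = 2 + 2·0.10 = 2.200.
True-score variance = ρ_R + ρ_H + 2·0.10, so 0.886 = (0.93 + ρ_H + 0.20) / 2.200.
ρ_H = 0.886·2.200 − 0.93 − 0.20 = 0.819.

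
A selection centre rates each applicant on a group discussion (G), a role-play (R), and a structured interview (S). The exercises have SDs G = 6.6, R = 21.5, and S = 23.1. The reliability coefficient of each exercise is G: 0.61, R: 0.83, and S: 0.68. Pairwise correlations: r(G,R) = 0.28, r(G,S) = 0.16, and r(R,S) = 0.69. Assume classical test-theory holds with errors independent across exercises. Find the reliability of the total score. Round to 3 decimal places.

0.856

Var(G+R+S) = 6.6² + 21.5² + 23.1² + 2·[6.6·21.5·0.28 + 6.6·23.1·0.16 + 21.5·23.1·0.69] = 1039.42 + 813.628 = 1853.05.
Because errors are independent across components, Cov(Tᵢ,Tⱼ) = Cov(Xᵢ,Xⱼ); the off-diagonal part of the true-score variance is the same as above.
True-score variance = [6.6²·0.61 + 21.5²·0.83 + 23.1²·0.68] + 813.628 = 773.094 + 813.628 = 1586.72.
Reliability = 1586.72 / 1853.05 = 0.856.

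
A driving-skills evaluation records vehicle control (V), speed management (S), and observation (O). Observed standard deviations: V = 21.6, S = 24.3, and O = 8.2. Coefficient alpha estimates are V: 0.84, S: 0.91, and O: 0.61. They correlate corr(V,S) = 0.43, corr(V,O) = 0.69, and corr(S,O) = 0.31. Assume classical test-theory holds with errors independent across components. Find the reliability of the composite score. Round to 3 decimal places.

0.921

Var(V+S+O) = 21.6² + 24.3² + 8.2² + 2·[21.6·24.3·0.43 + 21.6·8.2·0.69 + 24.3·8.2·0.31] = 1124.29 + 819.364 = 1943.65.
Under uncorrelated errors the observed covariances equal the true-score covariances, so only the own-variance terms attenuate.
True-score variance = [21.6²·0.84 + 24.3²·0.91 + 8.2²·0.61] + 819.364 = 970.273 + 819.364 = 1789.64.
Reliability = 1789.64 / 1943.65 = 0.921.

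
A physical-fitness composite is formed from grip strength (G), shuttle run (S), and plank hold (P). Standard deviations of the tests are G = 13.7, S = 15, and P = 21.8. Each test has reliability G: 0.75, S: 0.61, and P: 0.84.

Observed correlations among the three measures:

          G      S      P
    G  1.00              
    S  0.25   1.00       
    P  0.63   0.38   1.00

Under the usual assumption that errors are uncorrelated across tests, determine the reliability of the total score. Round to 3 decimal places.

0.870

Var(G+S+P) = 13.7² + 15² + 21.8² + 2·[13.7·15·0.25 + 13.7·21.8·0.63 + 15·21.8·0.38] = 887.93 + 727.582 = 1615.51.
With uncorrelated errors the cross-covariances are all true-score covariance, so they carry over unchanged; only the diagonal terms shrink to ρᵢσᵢ².
True-score variance = [13.7²·0.75 + 15²·0.61 + 21.8²·0.84] + 727.582 = 677.219 + 727.582 = 1404.8.
Reliability = 1404.8 / 1615.51 = 0.870.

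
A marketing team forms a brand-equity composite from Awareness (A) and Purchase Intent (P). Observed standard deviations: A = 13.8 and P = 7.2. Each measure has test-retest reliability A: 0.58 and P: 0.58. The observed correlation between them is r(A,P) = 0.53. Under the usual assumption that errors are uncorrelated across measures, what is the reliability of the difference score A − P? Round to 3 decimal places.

Var(A−P) = 13.8² + 7.2² − 2·13.8·7.2·0.53 = 242.28 − 105.322 = 136.958.
Under uncorrelated errors the observed covariances equal the true-score covariances, so only the own-variance terms attenuate.
True-score variance = [13.8²·0.58 + 7.2²·0.58] − 105.322 = 140.522 − 105.322 = 35.2008.
Reliability = 35.2008 / 136.958 = 0.257.

0.257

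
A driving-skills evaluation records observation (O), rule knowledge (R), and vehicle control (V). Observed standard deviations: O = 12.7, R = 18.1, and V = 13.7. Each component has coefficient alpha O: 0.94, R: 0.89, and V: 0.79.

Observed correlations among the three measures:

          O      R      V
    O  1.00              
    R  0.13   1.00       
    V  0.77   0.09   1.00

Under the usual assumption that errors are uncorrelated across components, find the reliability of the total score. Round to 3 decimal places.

0.919

Var(O+R+V) = 12.7² + 18.1² + 13.7² + 2·[12.7·18.1·0.13 + 12.7·13.7·0.77 + 18.1·13.7·0.09] = 676.59 + 372.345 = 1048.94.
Under uncorrelated errors the observed covariances equal the true-score covariances, so only the own-variance terms attenuate.
True-score variance = [12.7²·0.94 + 18.1²·0.89 + 13.7²·0.79] + 372.345 = 591.461 + 372.345 = 963.806.
Reliability = 963.806 / 1048.94 = 0.919.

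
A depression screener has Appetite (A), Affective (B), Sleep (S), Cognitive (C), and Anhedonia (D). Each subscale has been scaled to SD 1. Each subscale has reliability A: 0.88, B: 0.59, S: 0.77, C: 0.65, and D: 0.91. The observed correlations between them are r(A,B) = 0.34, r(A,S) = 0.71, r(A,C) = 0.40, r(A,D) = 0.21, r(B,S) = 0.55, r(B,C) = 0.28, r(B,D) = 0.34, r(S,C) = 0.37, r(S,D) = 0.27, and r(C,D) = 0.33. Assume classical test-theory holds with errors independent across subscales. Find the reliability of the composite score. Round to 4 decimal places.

0.9048

Var(A+B+S+C+D) = 5 + 2·[0.34 + 0.71 + 0.40 + 0.21 + 0.55 + 0.28 + 0.34 + 0.37 + 0.27 + 0.33] = 5 + 7.6 = 12.6.
Because errors are independent across components, Cov(Tᵢ,Tⱼ) = Cov(Xᵢ,Xⱼ); the off-diagonal part of the true-score variance is the same as above.
True-score variance = [0.88 + 0.59 + 0.77 + 0.65 + 0.91] + 7.6 = 3.8 + 7.6 = 11.4.
Reliability = 11.4 / 12.6 = 0.9048.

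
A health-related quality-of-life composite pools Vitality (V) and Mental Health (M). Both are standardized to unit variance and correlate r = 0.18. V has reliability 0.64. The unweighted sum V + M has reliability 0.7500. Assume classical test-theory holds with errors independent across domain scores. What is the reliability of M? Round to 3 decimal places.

Var(V+M) = 2 + 2·0.18 = 2.360.
True-score variance = ρ_V + ρ_M + 2·0.18, so 0.7500 = (0.64 + ρ_M + 0.36) / 2.360.
ρ_M = 0.7500·2.360 − 0.64 − 0.36 = 0.770.

0.770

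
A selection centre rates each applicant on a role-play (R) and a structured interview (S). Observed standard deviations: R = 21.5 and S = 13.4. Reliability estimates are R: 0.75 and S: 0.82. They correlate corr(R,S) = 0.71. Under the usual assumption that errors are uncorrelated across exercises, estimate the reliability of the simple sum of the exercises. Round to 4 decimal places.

0.8593

Var(R+S) = 21.5² + 13.4² + 2·[21.5·13.4·0.71] = 641.81 + 409.102 = 1050.91.
Under uncorrelated errors the observed covariances equal the true-score covariances, so only the own-variance terms attenuate.
True-score variance = [21.5²·0.75 + 13.4²·0.82] + 409.102 = 493.927 + 409.102 = 903.029.
Reliability = 903.029 / 1050.91 = 0.8593.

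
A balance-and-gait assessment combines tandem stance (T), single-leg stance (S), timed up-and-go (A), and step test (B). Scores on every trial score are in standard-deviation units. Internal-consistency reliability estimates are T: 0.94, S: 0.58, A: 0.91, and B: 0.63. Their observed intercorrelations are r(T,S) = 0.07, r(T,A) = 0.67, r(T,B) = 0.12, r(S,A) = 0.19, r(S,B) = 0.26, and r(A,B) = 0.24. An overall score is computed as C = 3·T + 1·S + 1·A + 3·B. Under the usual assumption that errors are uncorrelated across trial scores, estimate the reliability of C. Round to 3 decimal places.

Var(C) = 3² + 1 + 1 + 3² + 2·[3·0.07 + 3·0.67 + 9·0.12 + 0.19 + 3·0.26 + 3·0.24] = 20 + 9.98 = 29.98.
Under uncorrelated errors the observed covariances equal the true-score covariances, so only the own-variance terms attenuate.
True-score variance = [3²·0.94 + 0.58 + 0.91 + 3²·0.63] + 9.98 = 15.62 + 9.98 = 25.6.
Reliability = 25.6 / 29.98 = 0.854.

0.854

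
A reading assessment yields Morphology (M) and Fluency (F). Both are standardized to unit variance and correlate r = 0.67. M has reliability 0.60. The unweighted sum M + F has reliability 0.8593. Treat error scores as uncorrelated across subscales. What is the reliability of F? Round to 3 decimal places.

0.930

Var(M+F) = 2 + 2·0.67 = 3.340.
True-score variance = ρ_M + ρ_F + 2·0.67, so 0.8593 = (0.60 + ρ_F + 1.34) / 3.340.
ρ_F = 0.8593·3.340 − 0.60 − 1.34 = 0.930.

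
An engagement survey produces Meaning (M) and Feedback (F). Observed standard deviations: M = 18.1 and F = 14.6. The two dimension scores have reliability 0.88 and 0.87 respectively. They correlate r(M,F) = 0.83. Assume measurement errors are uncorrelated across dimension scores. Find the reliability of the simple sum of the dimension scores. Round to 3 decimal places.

Var(M+F) = 18.1² + 14.6² + 2·[18.1·14.6·0.83] = 540.77 + 438.672 = 979.442.
Under uncorrelated errors the observed covariances equal the true-score covariances, so only the own-variance terms attenuate.
True-score variance = [18.1²·0.88 + 14.6²·0.87] + 438.672 = 473.746 + 438.672 = 912.418.
Reliability = 912.418 / 979.442 = 0.932.

0.932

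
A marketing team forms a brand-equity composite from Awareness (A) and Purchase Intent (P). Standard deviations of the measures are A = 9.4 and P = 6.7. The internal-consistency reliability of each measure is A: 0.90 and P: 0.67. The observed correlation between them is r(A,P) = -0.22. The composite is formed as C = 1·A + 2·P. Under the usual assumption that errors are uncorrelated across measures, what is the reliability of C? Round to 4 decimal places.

Var(C) = 9.4² + 2²·6.7² + 2·[2·9.4·6.7·(-0.22)] = 267.92 − 55.4224 = 212.498.
Because errors are independent across components, Cov(Tᵢ,Tⱼ) = Cov(Xᵢ,Xⱼ); the off-diagonal part of the true-score variance is the same as above.
True-score variance = [9.4²·0.90 + 2²·6.7²·0.67] − 55.4224 = 199.829 − 55.4224 = 144.407.
Reliability = 144.407 / 212.498 = 0.6796.

0.6796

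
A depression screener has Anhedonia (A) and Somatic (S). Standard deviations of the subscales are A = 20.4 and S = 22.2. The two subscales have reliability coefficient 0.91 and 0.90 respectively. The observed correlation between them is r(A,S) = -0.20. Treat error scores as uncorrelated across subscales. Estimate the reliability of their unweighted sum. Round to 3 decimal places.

Var(A+S) = 20.4² + 22.2² + 2·[20.4·22.2·(-0.20)] = 909 − 181.152 = 727.848.
With uncorrelated errors the cross-covariances are all true-score covariance, so they carry over unchanged; only the diagonal terms shrink to ρᵢσᵢ².
True-score variance = [20.4²·0.91 + 22.2²·0.90] − 181.152 = 822.262 − 181.152 = 641.11.
Reliability = 641.11 / 727.848 = 0.881.

0.881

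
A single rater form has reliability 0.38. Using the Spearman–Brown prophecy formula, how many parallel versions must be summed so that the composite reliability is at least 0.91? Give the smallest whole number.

k ≥ ρ*(1−ρ₁)/(ρ₁(1−ρ*)) = 0.91·0.62 / (0.38·0.09) = 16.497.
Smallest integer k = 17.

17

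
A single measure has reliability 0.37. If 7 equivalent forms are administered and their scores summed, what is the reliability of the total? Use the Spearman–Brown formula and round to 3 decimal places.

0.804

ρ_k = kρ / (1 + (k−1)ρ) = 7·0.37 / (1 + 6·0.37) = 2.590 / 3.220 = 0.804.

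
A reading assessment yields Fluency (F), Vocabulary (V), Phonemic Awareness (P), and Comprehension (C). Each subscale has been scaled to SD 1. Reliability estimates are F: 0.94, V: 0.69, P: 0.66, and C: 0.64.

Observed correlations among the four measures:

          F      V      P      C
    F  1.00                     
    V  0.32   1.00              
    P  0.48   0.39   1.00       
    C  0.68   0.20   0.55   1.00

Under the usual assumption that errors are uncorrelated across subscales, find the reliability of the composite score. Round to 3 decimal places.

Var(F+V+P+C) = 4 + 2·[0.32 + 0.48 + 0.68 + 0.39 + 0.20 + 0.55] = 4 + 5.24 = 9.24.
Under uncorrelated errors the observed covariances equal the true-score covariances, so only the own-variance terms attenuate.
True-score variance = [0.94 + 0.69 + 0.66 + 0.64] + 5.24 = 2.93 + 5.24 = 8.17.
Reliability = 8.17 / 9.24 = 0.884.

0.884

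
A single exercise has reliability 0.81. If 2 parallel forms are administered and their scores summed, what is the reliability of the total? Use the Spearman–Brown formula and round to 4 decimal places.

0.8950

ρ_k = kρ / (1 + (k−1)ρ) = 2·0.81 / (1 + 1·0.81) = 1.620 / 1.810 = 0.8950.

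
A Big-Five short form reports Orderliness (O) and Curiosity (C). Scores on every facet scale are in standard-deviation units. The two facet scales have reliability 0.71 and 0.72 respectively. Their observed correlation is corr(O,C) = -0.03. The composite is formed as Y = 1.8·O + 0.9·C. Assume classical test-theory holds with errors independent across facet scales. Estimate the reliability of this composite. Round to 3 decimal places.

Var(Y) = 1.8² + 0.9² + 2·[1.62·(-0.03)] = 4.05 − 0.0972 = 3.9528.
With uncorrelated errors the cross-covariances are all true-score covariance, so they carry over unchanged; only the diagonal terms shrink to ρᵢσᵢ².
True-score variance = [1.8²·0.71 + 0.9²·0.72] − 0.0972 = 2.8836 − 0.0972 = 2.7864.
Reliability = 2.7864 / 3.9528 = 0.705.

0.705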